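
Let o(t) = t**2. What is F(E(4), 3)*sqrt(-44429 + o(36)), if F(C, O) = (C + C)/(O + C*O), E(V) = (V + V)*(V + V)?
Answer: 128*I*sqrt(43133)/195 ≈ 136.33*I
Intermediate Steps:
E(V) = 4*V**2 (E(V) = (2*V)*(2*V) = 4*V**2)
F(C, O) = 2*C/(O + C*O) (F(C, O) = (2*C)/(O + C*O) = 2*C/(O + C*O))
F(E(4), 3)*sqrt(-44429 + o(36)) = (2*(4*4**2)/(3*(1 + 4*4**2)))*sqrt(-44429 + 36**2) = (2*(4*16)*(1/3)/(1 + 4*16))*sqrt(-44429 + 1296) = (2*64*(1/3)/(1 + 64))*sqrt(-43133) = (2*64*(1/3)/65)*(I*sqrt(43133)) = (2*64*(1/3)*(1/65))*(I*sqrt(43133)) = 128*(I*sqrt(43133))/195 = 128*I*sqrt(43133)/195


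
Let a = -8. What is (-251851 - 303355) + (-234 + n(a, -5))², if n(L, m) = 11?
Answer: -505477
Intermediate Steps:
(-251851 - 303355) + (-234 + n(a, -5))² = (-251851 - 303355) + (-234 + 11)² = -555206 + (-223)² = -555206 + 49729 = -505477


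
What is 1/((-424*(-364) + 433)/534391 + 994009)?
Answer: 534391/531189618288 ≈ 1.0060e-6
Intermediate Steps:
1/((-424*(-364) + 433)/534391 + 994009) = 1/((154336 + 433)*(1/534391) + 994009) = 1/(154769*(1/534391) + 994009) = 1/(154769/534391 + 994009) = 1/(531189618288/534391) = 534391/531189618288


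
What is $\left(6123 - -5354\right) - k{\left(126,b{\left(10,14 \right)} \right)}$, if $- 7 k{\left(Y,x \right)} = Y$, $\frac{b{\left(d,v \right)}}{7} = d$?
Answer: $11495$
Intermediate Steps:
$b{\left(d,v \right)} = 7 d$
$k{\left(Y,x \right)} = - \frac{Y}{7}$
$\left(6123 - -5354\right) - k{\left(126,b{\left(10,14 \right)} \right)} = \left(6123 - -5354\right) - \left(- \frac{1}{7}\right) 126 = \left(6123 + 5354\right) - -18 = 11477 + 18 = 11495$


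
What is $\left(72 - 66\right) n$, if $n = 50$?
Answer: $300$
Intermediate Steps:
$\left(72 - 66\right) n = \left(72 - 66\right) 50 = 6 \cdot 50 = 300$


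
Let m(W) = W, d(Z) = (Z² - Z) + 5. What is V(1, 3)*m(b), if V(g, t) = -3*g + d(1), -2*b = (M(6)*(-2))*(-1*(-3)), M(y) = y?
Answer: 36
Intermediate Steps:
b = 18 (b = -6*(-2)*(-1*(-3))/2 = -(-6)*3 = -½*(-36) = 18)
d(Z) = 5 + Z² - Z
V(g, t) = 5 - 3*g (V(g, t) = -3*g + (5 + 1² - 1*1) = -3*g + (5 + 1 - 1) = -3*g + 5 = 5 - 3*g)
V(1, 3)*m(b) = (5 - 3*1)*18 = (5 - 3)*18 = 2*18 = 36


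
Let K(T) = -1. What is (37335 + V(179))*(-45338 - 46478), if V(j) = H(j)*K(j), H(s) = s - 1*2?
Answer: -3411698928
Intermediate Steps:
H(s) = -2 + s (H(s) = s - 2 = -2 + s)
V(j) = 2 - j (V(j) = (-2 + j)*(-1) = 2 - j)
(37335 + V(179))*(-45338 - 46478) = (37335 + (2 - 1*179))*(-45338 - 46478) = (37335 + (2 - 179))*(-91816) = (37335 - 177)*(-91816) = 37158*(-91816) = -3411698928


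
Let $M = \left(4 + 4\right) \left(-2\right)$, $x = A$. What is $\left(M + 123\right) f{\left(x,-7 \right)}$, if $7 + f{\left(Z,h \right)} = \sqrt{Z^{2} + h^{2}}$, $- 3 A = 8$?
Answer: $-749 + \frac{107 \sqrt{505}}{3} \approx 52.509$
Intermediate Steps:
$A = - \frac{8}{3}$ ($A = \left(- \frac{1}{3}\right) 8 = - \frac{8}{3} \approx -2.6667$)
$x = - \frac{8}{3} \approx -2.6667$
$f{\left(Z,h \right)} = -7 + \sqrt{Z^{2} + h^{2}}$
$M = -16$ ($M = 8 \left(-2\right) = -16$)
$\left(M + 123\right) f{\left(x,-7 \right)} = \left(-16 + 123\right) \left(-7 + \sqrt{\left(- \frac{8}{3}\right)^{2} + \left(-7\right)^{2}}\right) = 107 \left(-7 + \sqrt{\frac{64}{9} + 49}\right) = 107 \left(-7 + \sqrt{\frac{505}{9}}\right) = 107 \left(-7 + \frac{\sqrt{505}}{3}\right) = -749 + \frac{107 \sqrt{505}}{3}$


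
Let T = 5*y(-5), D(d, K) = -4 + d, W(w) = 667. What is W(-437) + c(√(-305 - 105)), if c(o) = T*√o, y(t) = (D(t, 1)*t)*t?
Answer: 667 - 1125*410^(¼)*√I ≈ -2912.6 - 3579.6*I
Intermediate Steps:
y(t) = t²*(-4 + t) (y(t) = ((-4 + t)*t)*t = (t*(-4 + t))*t = t²*(-4 + t))
T = -1125 (T = 5*((-5)²*(-4 - 5)) = 5*(25*(-9)) = 5*(-225) = -1125)
c(o) = -1125*√o
W(-437) + c(√(-305 - 105)) = 667 - 1125*(-305 - 105)^(¼) = 667 - 1125*(-410)^(¼) = 667 - 1125*410^(¼)*√I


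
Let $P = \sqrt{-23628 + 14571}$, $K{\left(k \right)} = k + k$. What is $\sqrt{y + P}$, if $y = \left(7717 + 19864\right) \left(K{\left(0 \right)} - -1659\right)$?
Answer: $\sqrt{45756879 + i \sqrt{9057}} \approx 6764.4 + 0.007 i$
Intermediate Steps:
$K{\left(k \right)} = 2 k$
$P = i \sqrt{9057}$ ($P = \sqrt{-9057} = i \sqrt{9057} \approx 95.168 i$)
$y = 45756879$ ($y = \left(7717 + 19864\right) \left(2 \cdot 0 - -1659\right) = 27581 \left(0 + 1659\right) = 27581 \cdot 1659 = 45756879$)
$\sqrt{y + P} = \sqrt{45756879 + i \sqrt{9057}}$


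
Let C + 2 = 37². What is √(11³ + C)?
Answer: √2698 ≈ 51.942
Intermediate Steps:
C = 1367 (C = -2 + 37² = -2 + 1369 = 1367)
√(11³ + C) = √(11³ + 1367) = √(1331 + 1367) = √2698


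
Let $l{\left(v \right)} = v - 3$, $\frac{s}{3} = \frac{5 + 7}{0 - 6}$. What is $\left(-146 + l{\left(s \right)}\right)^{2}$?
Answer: $24025$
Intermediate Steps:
$s = -6$ ($s = 3 \frac{5 + 7}{0 - 6} = 3 \frac{12}{-6} = 3 \cdot 12 \left(- \frac{1}{6}\right) = 3 \left(-2\right) = -6$)
$l{\left(v \right)} = -3 + v$
$\left(-146 + l{\left(s \right)}\right)^{2} = \left(-146 - 9\right)^{2} = \left(-155\right)^{2} = 24025$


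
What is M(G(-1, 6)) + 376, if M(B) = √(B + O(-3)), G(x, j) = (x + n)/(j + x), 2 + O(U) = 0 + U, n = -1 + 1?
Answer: 376 + I*√130/5 ≈ 376.0 + 2.2803*I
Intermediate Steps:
n = 0
O(U) = -2 + U (O(U) = -2 + (0 + U) = -2 + U)
G(x, j) = x/(j + x) (G(x, j) = (x + 0)/(j + x) = x/(j + x))
M(B) = √(-5 + B) (M(B) = √(B + (-2 - 3)) = √(B - 5) = √(-5 + B))
M(G(-1, 6)) + 376 = √(-5 - 1/(6 - 1)) + 376 = √(-5 - 1/5) + 376 = √(-5 - 1*⅕) + 376 = √(-5 - ⅕) + 376 = √(-26/5) + 376 = I*√130/5 + 376 = 376 + I*√130/5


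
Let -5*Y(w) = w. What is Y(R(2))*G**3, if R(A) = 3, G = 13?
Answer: -6591/5 ≈ -1318.2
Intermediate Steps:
Y(w) = -w/5
Y(R(2))*G**3 = -1/5*3*13**3 = -3/5*2197 = -6591/5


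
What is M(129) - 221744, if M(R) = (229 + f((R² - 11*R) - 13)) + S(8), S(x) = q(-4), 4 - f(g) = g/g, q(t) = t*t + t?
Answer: -221500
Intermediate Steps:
q(t) = t + t² (q(t) = t² + t = t + t²)
f(g) = 3 (f(g) = 4 - g/g = 4 - 1*1 = 4 - 1 = 3)
S(x) = 12 (S(x) = -4*(1 - 4) = -4*(-3) = 12)
M(R) = 244 (M(R) = (229 + 3) + 12 = 232 + 12 = 244)
M(129) - 221744 = 244 - 221744 = -221500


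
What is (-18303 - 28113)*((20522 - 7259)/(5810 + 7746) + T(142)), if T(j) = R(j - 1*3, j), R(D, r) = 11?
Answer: -1884245916/3389 ≈ -5.5599e+5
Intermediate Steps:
T(j) = 11
(-18303 - 28113)*((20522 - 7259)/(5810 + 7746) + T(142)) = (-18303 - 28113)*((20522 - 7259)/(5810 + 7746) + 11) = -46416*(13263/13556 + 11) = -46416*162379/13556 = -1884245916/3389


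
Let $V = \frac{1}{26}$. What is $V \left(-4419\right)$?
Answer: $- \frac{4419}{26} \approx -169.96$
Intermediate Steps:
$V = \frac{1}{26} \approx 0.038462$
$V \left(-4419\right) = \frac{1}{26} \left(-4419\right) = - \frac{4419}{26}$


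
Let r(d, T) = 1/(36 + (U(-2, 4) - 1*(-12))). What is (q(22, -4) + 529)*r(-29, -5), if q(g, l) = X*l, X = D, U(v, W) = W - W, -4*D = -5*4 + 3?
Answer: 32/3 ≈ 10.667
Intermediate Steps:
D = 17/4 (D = -(-5*4 + 3)/4 = -(-20 + 3)/4 = -1/4*(-17) = 17/4 ≈ 4.2500)
U(v, W) = 0
X = 17/4 ≈ 4.2500
r(d, T) = 1/48 (r(d, T) = 1/(36 + (0 - 1*(-12))) = 1/(36 + (0 + 12)) = 1/(36 + 12) = 1/48)
q(g, l) = 17*l/4
(q(22, -4) + 529)*r(-29, -5) = ((17/4)*(-4) + 529)*(1/48) = (-17 + 529)*(1/48) = 512*(1/48) = 32/3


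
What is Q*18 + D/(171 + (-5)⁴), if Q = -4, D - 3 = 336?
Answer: -56973/796 ≈ -71.574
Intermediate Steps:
D = 339 (D = 3 + 336 = 339)
Q*18 + D/(171 + (-5)⁴) = -4*18 + 339/(171 + (-5)⁴) = -72 + 339/(171 + 625) = -72 + 339/796 = -56973/796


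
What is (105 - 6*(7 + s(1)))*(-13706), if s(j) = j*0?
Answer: -863478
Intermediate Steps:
s(j) = 0
(105 - 6*(7 + s(1)))*(-13706) = (105 - 6*(7 + 0))*(-13706) = (105 - 6*7)*(-13706) = (105 - 1*42)*(-13706) = (105 - 42)*(-13706) = 63*(-13706) = -863478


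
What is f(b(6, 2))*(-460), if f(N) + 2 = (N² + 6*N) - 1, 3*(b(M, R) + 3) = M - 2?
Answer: 42320/9 ≈ 4702.2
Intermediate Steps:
b(M, R) = -11/3 + M/3 (b(M, R) = -3 + (M - 2)/3 = -3 + (-2 + M)/3 = -3 + (-⅔ + M/3) = -11/3 + M/3)
f(N) = -3 + N² + 6*N (f(N) = -2 + ((N² + 6*N) - 1) = -2 + (-1 + N² + 6*N) = -3 + N² + 6*N)
f(b(6, 2))*(-460) = (-3 + (-11/3 + (⅓)*6)² + 6*(-11/3 + (⅓)*6))*(-460) = (-3 + (-11/3 + 2)² + 6*(-11/3 + 2))*(-460) = (-3 + (-5/3)² + 6*(-5/3))*(-460) = (-3 + 25/9 - 10)*(-460) = -92/9*(-460) = 42320/9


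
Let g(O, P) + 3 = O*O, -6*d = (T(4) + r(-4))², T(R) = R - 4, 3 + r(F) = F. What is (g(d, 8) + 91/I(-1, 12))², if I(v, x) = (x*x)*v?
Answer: 1018081/256 ≈ 3976.9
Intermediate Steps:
r(F) = -3 + F
T(R) = -4 + R
d = -49/6 (d = -((-4 + 4) + (-3 - 4))²/6 = -(0 - 7)²/6 = -⅙*(-7)² = -⅙*49 = -49/6 ≈ -8.1667)
I(v, x) = v*x² (I(v, x) = x²*v = v*x²)
g(O, P) = -3 + O² (g(O, P) = -3 + O*O = -3 + O²)
(g(d, 8) + 91/I(-1, 12))² = ((-3 + (-49/6)²) + 91/((-1*12²)))² = ((-3 + 2401/36) + 91/((-1*144)))² = (2293/36 + 91/(-144))² = (2293/36 + 91*(-1/144))² = (2293/36 - 91/144)² = (1009/16)² = 1018081/256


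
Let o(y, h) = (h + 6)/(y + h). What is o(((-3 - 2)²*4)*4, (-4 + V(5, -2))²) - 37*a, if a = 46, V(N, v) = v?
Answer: -371015/218 ≈ -1701.9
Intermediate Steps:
o(y, h) = (6 + h)/(h + y)
o(((-3 - 2)²*4)*4, (-4 + V(5, -2))²) - 37*a = (6 + (-4 - 2)²)/((-4 - 2)² + ((-3 - 2)²*4)*4) - 37*46 = (6 + (-6)²)/((-6)² + ((-5)²*4)*4) - 1702 = (6 + 36)/(36 + (25*4)*4) - 1702 = 42/(36 + 100*4) - 1702 = 42/(36 + 400) - 1702 = 42/436 - 1702 = (1/436)*42 - 1702 = 21/218 - 1702 = -371015/218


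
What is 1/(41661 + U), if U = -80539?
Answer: -1/38878 ≈ -2.5721e-5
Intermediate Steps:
1/(41661 + U) = 1/(41661 - 80539) = 1/(-38878) = -1/38878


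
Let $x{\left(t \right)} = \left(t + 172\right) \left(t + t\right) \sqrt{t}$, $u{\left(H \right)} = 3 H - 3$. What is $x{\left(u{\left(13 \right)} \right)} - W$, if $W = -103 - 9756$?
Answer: $99715$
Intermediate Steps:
$u{\left(H \right)} = -3 + 3 H$
$x{\left(t \right)} = 2 t^{\frac{3}{2}} \left(172 + t\right)$ ($x{\left(t \right)} = \left(172 + t\right) 2 t \sqrt{t} = 2 t \left(172 + t\right) \sqrt{t} = 2 t^{\frac{3}{2}} \left(172 + t\right)$)
$W = -9859$
$x{\left(u{\left(13 \right)} \right)} - W = 2 \left(-3 + 3 \cdot 13\right)^{\frac{3}{2}} \left(172 + \left(-3 + 3 \cdot 13\right)\right) - -9859 = 2 \left(-3 + 39\right)^{\frac{3}{2}} \left(172 + \left(-3 + 39\right)\right) + 9859 = 2 \cdot 36^{\frac{3}{2}} \left(172 + 36\right) + 9859 = 2 \cdot 216 \cdot 208 + 9859 = 89856 + 9859 = 99715$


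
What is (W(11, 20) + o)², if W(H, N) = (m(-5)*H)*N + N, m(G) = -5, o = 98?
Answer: 964324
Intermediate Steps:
W(H, N) = N - 5*H*N (W(H, N) = (-5*H)*N + N = -5*H*N + N = N - 5*H*N)
(W(11, 20) + o)² = (20*(1 - 5*11) + 98)² = (20*(1 - 55) + 98)² = (20*(-54) + 98)² = (-1080 + 98)² = (-982)² = 964324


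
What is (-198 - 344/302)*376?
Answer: -11306320/151 ≈ -74876.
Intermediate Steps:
(-198 - 344/302)*376 = (-198 - 344*1/302)*376 = (-198 - 172/151)*376 = -30070/151*376 = -11306320/151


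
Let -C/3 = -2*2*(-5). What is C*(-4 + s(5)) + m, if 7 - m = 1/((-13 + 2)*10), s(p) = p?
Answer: -5829/110 ≈ -52.991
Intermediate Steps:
C = -60 (C = -3*(-2*2)*(-5) = -(-12)*(-5) = -3*20 = -60)
m = 771/110 (m = 7 - 1/((-13 + 2)*10) = 7 - 1/((-11)*10) = 7 - (-1)/(11*10) = 7 - 1*(-1/110) = 7 + 1/110 = 771/110 ≈ 7.0091)
C*(-4 + s(5)) + m = -60*(-4 + 5) + 771/110 = -60*1 + 771/110 = -60 + 771/110 = -5829/110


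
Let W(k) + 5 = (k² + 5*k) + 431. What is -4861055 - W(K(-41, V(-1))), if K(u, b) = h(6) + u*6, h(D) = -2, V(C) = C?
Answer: -4921745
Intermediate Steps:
K(u, b) = -2 + 6*u (K(u, b) = -2 + u*6 = -2 + 6*u)
W(k) = 426 + k² + 5*k (W(k) = -5 + ((k² + 5*k) + 431) = -5 + (431 + k² + 5*k) = 426 + k² + 5*k)
-4861055 - W(K(-41, V(-1))) = -4861055 - (426 + (-2 + 6*(-41))² + 5*(-2 + 6*(-41))) = -4861055 - (426 + (-2 - 246)² + 5*(-2 - 246)) = -4861055 - (426 + (-248)² + 5*(-248)) = -4861055 - (426 + 61504 - 1240) = -4861055 - 1*60690 = -4861055 - 60690 = -4921745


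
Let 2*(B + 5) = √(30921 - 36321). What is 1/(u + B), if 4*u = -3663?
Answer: -14732/13586089 - 240*I*√6/13586089 ≈ -0.0010843 - 4.3271e-5*I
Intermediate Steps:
u = -3663/4 (u = (¼)*(-3663) = -3663/4 ≈ -915.75)
B = -5 + 15*I*√6 (B = -5 + √(30921 - 36321)/2 = -5 + √(-5400)/2 = -5 + (30*I*√6)/2 = -5 + 15*I*√6 ≈ -5.0 + 36.742*I)
1/(u + B) = 1/(-3663/4 + (-5 + 15*I*√6)) = 1/(-3683/4 + 15*I*√6)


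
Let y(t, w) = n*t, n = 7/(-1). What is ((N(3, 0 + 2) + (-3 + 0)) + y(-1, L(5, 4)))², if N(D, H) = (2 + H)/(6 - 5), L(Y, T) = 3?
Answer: 64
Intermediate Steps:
n = -7 (n = 7*(-1) = -7)
N(D, H) = 2 + H (N(D, H) = (2 + H)/1 = (2 + H)*1 = 2 + H)
y(t, w) = -7*t
((N(3, 0 + 2) + (-3 + 0)) + y(-1, L(5, 4)))² = (((2 + (0 + 2)) + (-3 + 0)) - 7*(-1))² = (((2 + 2) - 3) + 7)² = ((4 - 3) + 7)² = (1 + 7)² = 8² = 64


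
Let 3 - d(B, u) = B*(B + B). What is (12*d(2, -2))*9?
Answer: -540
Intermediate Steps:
d(B, u) = 3 - 2*B**2 (d(B, u) = 3 - B*(B + B) = 3 - B*2*B = 3 - 2*B**2)
(12*d(2, -2))*9 = (12*(3 - 2*2**2))*9 = (12*(3 - 2*4))*9 = (12*(3 - 8))*9 = (12*(-5))*9 = -60*9 = -540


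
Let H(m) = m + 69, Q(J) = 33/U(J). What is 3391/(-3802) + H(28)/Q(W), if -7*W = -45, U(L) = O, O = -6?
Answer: -774889/41822 ≈ -18.528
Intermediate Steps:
U(L) = -6
W = 45/7 (W = -⅐*(-45) = 45/7 ≈ 6.4286)
Q(J) = -11/2 (Q(J) = 33/(-6) = 33*(-⅙) = -11/2)
H(m) = 69 + m
3391/(-3802) + H(28)/Q(W) = 3391/(-3802) + (69 + 28)/(-11/2) = 3391*(-1/3802) + 97*(-2/11) = -3391/3802 - 194/11 = -774889/41822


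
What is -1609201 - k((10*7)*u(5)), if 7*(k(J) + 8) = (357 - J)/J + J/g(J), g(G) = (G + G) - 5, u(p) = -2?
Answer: -12841356653/7980 ≈ -1.6092e+6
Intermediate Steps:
g(G) = -5 + 2*G (g(G) = 2*G - 5 = -5 + 2*G)
k(J) = -8 + J/(7*(-5 + 2*J)) + (357 - J)/(7*J) (k(J) = -8 + ((357 - J)/J + J/(-5 + 2*J))/7 = -8 + (J/(-5 + 2*J) + (357 - J)/J)/7 = -8 + (J/(7*(-5 + 2*J)) + (357 - J)/(7*J)) = -8 + J/(7*(-5 + 2*J)) + (357 - J)/(7*J))
-1609201 - k((10*7)*u(5)) = -1609201 - (-1785 - 113*((10*7)*(-2))² + 999*((10*7)*(-2)))/(7*((10*7)*(-2))*(-5 + 2*((10*7)*(-2)))) = -1609201 - (-1785 - 113*(70*(-2))² + 999*(70*(-2)))/(7*(70*(-2))*(-5 + 2*(70*(-2)))) = -1609201 - (-1785 - 113*(-140)² + 999*(-140))/(7*(-140)*(-5 + 2*(-140))) = -1609201 - (-1)*(-1785 - 113*19600 - 139860)/(7*140*(-5 - 280)) = -1609201 - (-1)*(-1785 - 2214800 - 139860)/(7*140*(-285)) = -1609201 - (-1)*(-1)*(-2356445)/(7*140*285) = -1609201 - 1*(-67327/7980) = -1609201 + 67327/7980 = -12841356653/7980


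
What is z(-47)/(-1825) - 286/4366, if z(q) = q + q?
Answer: -55773/3983975 ≈ -0.013999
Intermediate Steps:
z(q) = 2*q
z(-47)/(-1825) - 286/4366 = (2*(-47))/(-1825) - 286/4366 = -94*(-1/1825) - 286*1/4366 = 94/1825 - 143/2183 = -55773/3983975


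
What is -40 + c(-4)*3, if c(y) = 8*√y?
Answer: -40 + 48*I ≈ -40.0 + 48.0*I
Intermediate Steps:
-40 + c(-4)*3 = -40 + (8*√(-4))*3 = -40 + (8*(2*I))*3 = -40 + (16*I)*3 = -40 + 48*I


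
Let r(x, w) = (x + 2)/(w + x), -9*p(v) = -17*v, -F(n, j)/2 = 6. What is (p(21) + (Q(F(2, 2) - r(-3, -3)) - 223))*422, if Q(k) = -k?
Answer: -216697/3 ≈ -72232.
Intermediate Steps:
F(n, j) = -12 (F(n, j) = -2*6 = -12)
p(v) = 17*v/9 (p(v) = -(-17)*v/9 = 17*v/9)
r(x, w) = (2 + x)/(w + x)
(p(21) + (Q(F(2, 2) - r(-3, -3)) - 223))*422 = ((17/9)*21 + (-(-12 - (2 - 3)/(-3 - 3)) - 223))*422 = (119/3 + (-(-12 - (-1)/(-6)) - 223))*422 = (119/3 + (-(-12 - (-1)*(-1)/6) - 223))*422 = (119/3 + (-(-12 - 1*⅙) - 223))*422 = (119/3 + (-(-12 - ⅙) - 223))*422 = (119/3 + (-1*(-73/6) - 223))*422 = (119/3 + (73/6 - 223))*422 = (119/3 - 1265/6)*422 = -1027/6*422 = -216697/3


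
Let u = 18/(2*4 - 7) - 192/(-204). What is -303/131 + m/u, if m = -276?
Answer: -15483/917 ≈ -16.884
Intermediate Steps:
u = 322/17 (u = 18/(8 - 7) - 192*(-1/204) = 18/1 + 16/17 = 18*1 + 16/17 = 18 + 16/17 = 322/17 ≈ 18.941)
-303/131 + m/u = -303/131 - 276/322/17 = -303*1/131 - 276*17/322 = -303/131 - 102/7 = -15483/917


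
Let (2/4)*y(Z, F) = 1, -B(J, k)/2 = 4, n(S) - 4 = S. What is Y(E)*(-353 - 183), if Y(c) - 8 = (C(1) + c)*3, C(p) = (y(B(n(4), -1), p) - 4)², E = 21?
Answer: -44488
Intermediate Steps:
n(S) = 4 + S
B(J, k) = -8 (B(J, k) = -2*4 = -8)
y(Z, F) = 2 (y(Z, F) = 2*1 = 2)
C(p) = 4 (C(p) = (2 - 4)² = (-2)² = 4)
Y(c) = 20 + 3*c (Y(c) = 8 + (4 + c)*3 = 8 + (12 + 3*c) = 20 + 3*c)
Y(E)*(-353 - 183) = (20 + 3*21)*(-353 - 183) = (20 + 63)*(-536) = 83*(-536) = -44488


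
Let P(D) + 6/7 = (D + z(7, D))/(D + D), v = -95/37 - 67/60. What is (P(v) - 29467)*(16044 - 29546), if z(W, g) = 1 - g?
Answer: 22779642694490/57253 ≈ 3.9788e+8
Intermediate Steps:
v = -8179/2220 (v = -95*1/37 - 67*1/60 = -95/37 - 67/60 = -8179/2220 ≈ -3.6842)
P(D) = -6/7 + 1/(2*D) (P(D) = -6/7 + (D + (1 - D))/(D + D) = -6/7 + 1/(2*D))
(P(v) - 29467)*(16044 - 29546) = ((7 - 12*(-8179/2220))/(14*(-8179/2220)) - 29467)*(16044 - 29546) = ((1/14)*(-2220/8179)*(7 + 8179/185) - 29467)*(-13502) = ((1/14)*(-2220/8179)*(9474/185) - 29467)*(-13502) = (-56844/57253 - 29467)*(-13502) = -1687130995/57253*(-13502) = 22779642694490/57253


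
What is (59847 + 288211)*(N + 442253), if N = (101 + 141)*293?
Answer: 178609095222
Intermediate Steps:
N = 70906 (N = 242*293 = 70906)
(59847 + 288211)*(N + 442253) = (59847 + 288211)*(70906 + 442253) = 348058*513159 = 178609095222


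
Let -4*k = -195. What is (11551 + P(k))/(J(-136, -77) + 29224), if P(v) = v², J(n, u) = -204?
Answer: 222841/464320 ≈ 0.47993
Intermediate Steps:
k = 195/4 (k = -¼*(-195) = 195/4 ≈ 48.750)
(11551 + P(k))/(J(-136, -77) + 29224) = (11551 + (195/4)²)/(-204 + 29224) = (11551 + 38025/16)/29020 = (222841/16)*(1/29020) = 222841/464320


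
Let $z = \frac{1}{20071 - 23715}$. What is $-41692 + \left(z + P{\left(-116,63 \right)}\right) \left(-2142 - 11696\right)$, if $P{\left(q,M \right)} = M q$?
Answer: $\frac{184179449583}{1822} \approx 1.0109 \cdot 10^{8}$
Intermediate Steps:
$z = - \frac{1}{3644}$ ($z = \frac{1}{-3644} = - \frac{1}{3644} \approx -0.00027442$)
$-41692 + \left(z + P{\left(-116,63 \right)}\right) \left(-2142 - 11696\right) = -41692 + \left(- \frac{1}{3644} + 63 \left(-116\right)\right) \left(-2142 - 11696\right) = -41692 + \left(- \frac{1}{3644} - 7308\right) \left(-13838\right) = -41692 - - \frac{184255412407}{1822} = -41692 + \frac{184255412407}{1822} = \frac{184179449583}{1822}$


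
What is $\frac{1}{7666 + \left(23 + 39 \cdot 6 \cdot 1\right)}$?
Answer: $\frac{1}{7923} \approx 0.00012621$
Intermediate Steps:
$\frac{1}{7666 + \left(23 + 39 \cdot 6 \cdot 1\right)} = \frac{1}{7666 + \left(23 + 39 \cdot 6\right)} = \frac{1}{7666 + \left(23 + 234\right)} = \frac{1}{7666 + 257} = \frac{1}{7923}$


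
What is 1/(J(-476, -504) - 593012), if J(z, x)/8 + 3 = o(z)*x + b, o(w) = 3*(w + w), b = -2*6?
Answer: 1/10922260 ≈ 9.1556e-8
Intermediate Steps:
b = -12
o(w) = 6*w (o(w) = 3*(2*w) = 6*w)
J(z, x) = -120 + 48*x*z (J(z, x) = -24 + 8*((6*z)*x - 12) = -24 + 8*(6*x*z - 12) = -24 + 8*(-12 + 6*x*z) = -24 + (-96 + 48*x*z) = -120 + 48*x*z)
1/(J(-476, -504) - 593012) = 1/((-120 + 48*(-504)*(-476)) - 593012) = 1/((-120 + 11515392) - 593012) = 1/(11515272 - 593012) = 1/10922260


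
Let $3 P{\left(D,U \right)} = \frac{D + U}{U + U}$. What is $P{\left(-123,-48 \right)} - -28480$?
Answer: $\frac{911379}{32} \approx 28481.0$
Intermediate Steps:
$P{\left(D,U \right)} = \frac{D + U}{6 U}$ ($P{\left(D,U \right)} = \frac{\left(D + U\right) \frac{1}{U + U}}{3} = \frac{\left(D + U\right) \frac{1}{2 U}}{3} = \frac{\frac{1}{2} \frac{1}{U} \left(D + U\right)}{3} = \frac{D + U}{6 U}$)
$P{\left(-123,-48 \right)} - -28480 = \frac{-123 - 48}{6 \left(-48\right)} - -28480 = \frac{1}{6} \left(- \frac{1}{48}\right) \left(-171\right) + 28480 = \frac{19}{32} + 28480 = \frac{911379}{32}$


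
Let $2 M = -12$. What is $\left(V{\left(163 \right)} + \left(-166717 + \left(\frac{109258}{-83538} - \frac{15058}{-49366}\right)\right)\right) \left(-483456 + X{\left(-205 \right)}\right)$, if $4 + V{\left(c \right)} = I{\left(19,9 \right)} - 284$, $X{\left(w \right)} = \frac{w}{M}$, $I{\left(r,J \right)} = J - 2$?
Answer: $\frac{249697051931764712956}{3092952681} \approx 8.0731 \cdot 10^{10}$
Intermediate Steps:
$M = -6$ ($M = \frac{1}{2} \left(-12\right) = -6$)
$I{\left(r,J \right)} = -2 + J$ ($I{\left(r,J \right)} = J - 2 = -2 + J$)
$X{\left(w \right)} = - \frac{w}{6}$ ($X{\left(w \right)} = \frac{w}{-6} = w \left(- \frac{1}{6}\right) = - \frac{w}{6}$)
$V{\left(c \right)} = -281$ ($V{\left(c \right)} = -4 + \left(\left(-2 + 9\right) - 284\right) = -4 + \left(7 - 284\right) = -4 - 277 = -281$)
$\left(V{\left(163 \right)} + \left(-166717 + \left(\frac{109258}{-83538} - \frac{15058}{-49366}\right)\right)\right) \left(-483456 + X{\left(-205 \right)}\right) = \left(-281 + \left(-166717 + \left(\frac{109258}{-83538} - \frac{15058}{-49366}\right)\right)\right) \left(-483456 - - \frac{205}{6}\right) = \left(-281 + \left(-166717 + \left(109258 \left(- \frac{1}{83538}\right) - - \frac{7529}{24683}\right)\right)\right) \left(-483456 + \frac{205}{6}\right) = \left(-281 + \left(-166717 + \left(- \frac{54629}{41769} + \frac{7529}{24683}\right)\right)\right) \left(- \frac{2900531}{6}\right) = \left(-281 - \frac{171883631301565}{1030984227}\right) \left(- \frac{2900531}{6}\right) = \left(- \frac{172173337869352}{1030984227}\right) \left(- \frac{2900531}{6}\right) = \frac{249697051931764712956}{3092952681}$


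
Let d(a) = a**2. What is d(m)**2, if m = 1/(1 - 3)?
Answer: 1/16 ≈ 0.062500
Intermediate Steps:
m = -1/2 (m = 1/(-2) = -1/2 ≈ -0.50000)
d(m)**2 = ((-1/2)**2)**2 = (1/4)**2 = 1/16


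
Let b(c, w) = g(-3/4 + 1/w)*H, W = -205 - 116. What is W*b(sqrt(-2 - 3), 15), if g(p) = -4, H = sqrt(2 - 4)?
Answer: 1284*I*sqrt(2) ≈ 1815.8*I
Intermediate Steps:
H = I*sqrt(2) (H = sqrt(-2) = I*sqrt(2) ≈ 1.4142*I)
W = -321
b(c, w) = -4*I*sqrt(2)
W*b(sqrt(-2 - 3), 15) = -(-1284)*I*sqrt(2) = 1284*I*sqrt(2)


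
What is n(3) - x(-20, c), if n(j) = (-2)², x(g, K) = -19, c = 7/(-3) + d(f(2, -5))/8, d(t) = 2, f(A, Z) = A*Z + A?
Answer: 23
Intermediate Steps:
f(A, Z) = A + A*Z
c = -25/12 (c = 7/(-3) + 2/8 = 7*(-⅓) + 2*(⅛) = -7/3 + ¼ = -25/12 ≈ -2.0833)
n(j) = 4
n(3) - x(-20, c) = 4 - 1*(-19) = 4 + 19 = 23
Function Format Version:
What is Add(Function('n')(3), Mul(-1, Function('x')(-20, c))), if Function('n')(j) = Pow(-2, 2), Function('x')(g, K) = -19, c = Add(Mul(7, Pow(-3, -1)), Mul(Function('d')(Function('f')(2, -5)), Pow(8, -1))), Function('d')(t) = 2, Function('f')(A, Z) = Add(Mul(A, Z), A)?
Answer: 23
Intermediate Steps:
Function('f')(A, Z) = Add(A, Mul(A, Z))
c = Rational(-25, 12) (c = Add(Mul(7, Pow(-3, -1)), Mul(2, Pow(8, -1))) = Add(Mul(7, Rational(-1, 3)), Mul(2, Rational(1, 8))) = Add(Rational(-7, 3), Rational(1, 4)) = Rational(-25, 12) ≈ -2.0833)
Function('n')(j) = 4
Add(Function('n')(3), Mul(-1, Function('x')(-20, c))) = Add(4, Mul(-1, -19)) = Add(4, 19) = 23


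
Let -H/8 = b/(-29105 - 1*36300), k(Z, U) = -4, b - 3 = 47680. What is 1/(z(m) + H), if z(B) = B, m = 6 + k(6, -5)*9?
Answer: -65405/1580686 ≈ -0.041378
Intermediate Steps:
b = 47683 (b = 3 + 47680 = 47683)
H = 381464/65405 (H = -381464/(-29105 - 1*36300) = -381464/(-29105 - 36300) = -381464/(-65405) = -381464*(-1)/65405 = -8*(-47683/65405) = 381464/65405 ≈ 5.8323)
m = -30 (m = 6 - 4*9 = 6 - 36 = -30)
1/(z(m) + H) = 1/(-30 + 381464/65405) = 1/(-1580686/65405) = -65405/1580686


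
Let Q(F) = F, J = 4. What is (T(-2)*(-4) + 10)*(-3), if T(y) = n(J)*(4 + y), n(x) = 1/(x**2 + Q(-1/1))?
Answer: -142/5 ≈ -28.400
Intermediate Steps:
n(x) = 1/(-1 + x**2) (n(x) = 1/(x**2 - 1/1) = 1/(x**2 - 1*1) = 1/(x**2 - 1) = 1/(-1 + x**2))
T(y) = 4/15 + y/15 (T(y) = (4 + y)/(-1 + 4**2) = (4 + y)/(-1 + 16) = (4 + y)/15 = 4/15 + y/15)
(T(-2)*(-4) + 10)*(-3) = ((4/15 + (1/15)*(-2))*(-4) + 10)*(-3) = ((4/15 - 2/15)*(-4) + 10)*(-3) = ((2/15)*(-4) + 10)*(-3) = (-8/15 + 10)*(-3) = (142/15)*(-3) = -142/5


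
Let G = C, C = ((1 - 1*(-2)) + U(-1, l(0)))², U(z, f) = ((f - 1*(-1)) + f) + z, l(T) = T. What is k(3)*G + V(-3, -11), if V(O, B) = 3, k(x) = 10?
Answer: 93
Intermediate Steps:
U(z, f) = 1 + z + 2*f (U(z, f) = ((f + 1) + f) + z = ((1 + f) + f) + z = (1 + 2*f) + z = 1 + z + 2*f)
C = 9 (C = ((1 - 1*(-2)) + (1 - 1 + 2*0))² = ((1 + 2) + (1 - 1 + 0))² = (3 + 0)² = 3² = 9)
G = 9
k(3)*G + V(-3, -11) = 10*9 + 3 = 90 + 3 = 93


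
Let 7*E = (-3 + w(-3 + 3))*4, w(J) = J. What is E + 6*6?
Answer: 240/7 ≈ 34.286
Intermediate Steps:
E = -12/7 (E = ((-3 + (-3 + 3))*4)/7 = ((-3 + 0)*4)/7 = (-3*4)/7 = (⅐)*(-12) = -12/7 ≈ -1.7143)
E + 6*6 = -12/7 + 6*6 = -12/7 + 36 = 240/7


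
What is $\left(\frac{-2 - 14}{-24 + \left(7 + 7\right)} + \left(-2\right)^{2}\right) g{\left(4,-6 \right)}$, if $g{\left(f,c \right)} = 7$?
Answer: $\frac{196}{5} \approx 39.2$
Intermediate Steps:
$\left(\frac{-2 - 14}{-24 + \left(7 + 7\right)} + \left(-2\right)^{2}\right) g{\left(4,-6 \right)} = \left(\frac{-2 - 14}{-24 + \left(7 + 7\right)} + \left(-2\right)^{2}\right) 7 = \left(- \frac{16}{-24 + 14} + 4\right) 7 = \left(- \frac{16}{-10} + 4\right) 7 = \left(\left(-16\right) \left(- \frac{1}{10}\right) + 4\right) 7 = \left(\frac{8}{5} + 4\right) 7 = \frac{28}{5} \cdot 7 = \frac{196}{5}$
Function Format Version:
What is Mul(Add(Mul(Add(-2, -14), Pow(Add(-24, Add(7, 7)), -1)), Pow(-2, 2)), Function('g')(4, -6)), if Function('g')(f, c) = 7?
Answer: Rational(196, 5) ≈ 39.200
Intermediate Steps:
Mul(Add(Mul(Add(-2, -14), Pow(Add(-24, Add(7, 7)), -1)), Pow(-2, 2)), Function('g')(4, -6)) = Mul(Add(Mul(Add(-2, -14), Pow(Add(-24, Add(7, 7)), -1)), Pow(-2, 2)), 7) = Mul(Add(Mul(-16, Pow(Add(-24, 14), -1)), 4), 7) = Mul(Add(Mul(-16, Pow(-10, -1)), 4), 7) = Mul(Add(Mul(-16, Rational(-1, 10)), 4), 7) = Mul(Add(Rational(8, 5), 4), 7) = Mul(Rational(28, 5), 7) = Rational(196, 5)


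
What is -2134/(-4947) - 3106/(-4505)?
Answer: 15148/13515 ≈ 1.1208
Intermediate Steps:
-2134/(-4947) - 3106/(-4505) = -2134*(-1/4947) - 3106*(-1/4505) = 22/51 + 3106/4505 = 15148/13515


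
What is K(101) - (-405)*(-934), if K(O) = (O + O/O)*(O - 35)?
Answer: -371538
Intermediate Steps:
K(O) = (1 + O)*(-35 + O) (K(O) = (O + 1)*(-35 + O) = (1 + O)*(-35 + O))
K(101) - (-405)*(-934) = (-35 + 101² - 34*101) - (-405)*(-934) = (-35 + 10201 - 3434) - 1*378270 = 6732 - 378270 = -371538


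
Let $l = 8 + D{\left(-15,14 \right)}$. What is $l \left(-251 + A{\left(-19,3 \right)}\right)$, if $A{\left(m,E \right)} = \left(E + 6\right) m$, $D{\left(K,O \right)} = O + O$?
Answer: $-15192$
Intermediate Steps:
$D{\left(K,O \right)} = 2 O$
$l = 36$ ($l = 8 + 2 \cdot 14 = 8 + 28 = 36$)
$A{\left(m,E \right)} = m \left(6 + E\right)$ ($A{\left(m,E \right)} = \left(6 + E\right) m = m \left(6 + E\right)$)
$l \left(-251 + A{\left(-19,3 \right)}\right) = 36 \left(-251 - 19 \left(6 + 3\right)\right) = 36 \left(-251 - 171\right) = 36 \left(-422\right) = -15192$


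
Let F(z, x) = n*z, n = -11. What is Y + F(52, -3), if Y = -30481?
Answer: -31053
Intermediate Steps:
F(z, x) = -11*z
Y + F(52, -3) = -30481 - 11*52 = -30481 - 572 = -31053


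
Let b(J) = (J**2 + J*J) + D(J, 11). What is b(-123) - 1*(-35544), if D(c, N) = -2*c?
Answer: 66048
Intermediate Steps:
b(J) = -2*J + 2*J**2 (b(J) = (J**2 + J*J) - 2*J = (J**2 + J**2) - 2*J = 2*J**2 - 2*J = -2*J + 2*J**2)
b(-123) - 1*(-35544) = 2*(-123)*(-1 - 123) - 1*(-35544) = 2*(-123)*(-124) + 35544 = 30504 + 35544 = 66048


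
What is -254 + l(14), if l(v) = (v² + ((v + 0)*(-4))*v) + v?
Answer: -828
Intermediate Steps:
l(v) = v - 3*v² (l(v) = (v² + (v*(-4))*v) + v = (v² + (-4*v)*v) + v = (v² - 4*v²) + v = -3*v² + v = v - 3*v²)
-254 + l(14) = -254 + 14*(1 - 3*14) = -254 + 14*(1 - 42) = -254 + 14*(-41) = -254 - 574 = -828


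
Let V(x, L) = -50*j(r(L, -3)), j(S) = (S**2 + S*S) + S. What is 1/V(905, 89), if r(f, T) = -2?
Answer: -1/300 ≈ -0.0033333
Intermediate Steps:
j(S) = S + 2*S**2 (j(S) = (S**2 + S**2) + S = 2*S**2 + S = S + 2*S**2)
V(x, L) = -300 (V(x, L) = -(-100)*(1 + 2*(-2)) = -(-100)*(1 - 4) = -(-100)*(-3) = -50*6 = -300)
1/V(905, 89) = 1/(-300) = -1/300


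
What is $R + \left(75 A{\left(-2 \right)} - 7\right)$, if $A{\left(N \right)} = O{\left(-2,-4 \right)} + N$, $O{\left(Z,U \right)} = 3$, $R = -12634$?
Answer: $-12566$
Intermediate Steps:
$A{\left(N \right)} = 3 + N$
$R + \left(75 A{\left(-2 \right)} - 7\right) = -12634 - \left(7 - 75 \left(3 - 2\right)\right) = -12634 + \left(75 \cdot 1 - 7\right) = -12634 + \left(75 - 7\right) = -12634 + 68 = -12566$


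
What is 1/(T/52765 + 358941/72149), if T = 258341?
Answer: 346085635/3416233334 ≈ 0.10131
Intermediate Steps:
1/(T/52765 + 358941/72149) = 1/(258341/52765 + 358941/72149) = 1/(258341*(1/52765) + 358941*(1/72149)) = 1/(258341/52765 + 32631/6559) = 1/(3416233334/346085635) = 346085635/3416233334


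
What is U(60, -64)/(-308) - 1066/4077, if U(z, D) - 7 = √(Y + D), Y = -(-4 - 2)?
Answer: -50981/179388 - I*√58/308 ≈ -0.28419 - 0.024727*I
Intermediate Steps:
Y = 6 (Y = -1*(-6) = 6)
U(z, D) = 7 + √(6 + D)
U(60, -64)/(-308) - 1066/4077 = (7 + √(6 - 64))/(-308) - 1066/4077 = (7 + √(-58))*(-1/308) - 1066*1/4077 = (7 + I*√58)*(-1/308) - 1066/4077 = (-1/44 - I*√58/308) - 1066/4077 = -50981/179388 - I*√58/308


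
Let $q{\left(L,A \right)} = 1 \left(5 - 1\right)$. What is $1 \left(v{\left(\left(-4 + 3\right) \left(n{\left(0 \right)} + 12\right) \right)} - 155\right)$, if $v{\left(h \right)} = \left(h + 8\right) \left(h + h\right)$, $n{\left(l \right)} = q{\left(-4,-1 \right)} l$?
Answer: $-59$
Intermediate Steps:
$q{\left(L,A \right)} = 4$ ($q{\left(L,A \right)} = 1 \cdot 4 = 4$)
$n{\left(l \right)} = 4 l$
$v{\left(h \right)} = 2 h \left(8 + h\right)$ ($v{\left(h \right)} = \left(8 + h\right) 2 h = 2 h \left(8 + h\right)$)
$1 \left(v{\left(\left(-4 + 3\right) \left(n{\left(0 \right)} + 12\right) \right)} - 155\right) = 1 \left(2 \left(-4 + 3\right) \left(4 \cdot 0 + 12\right) \left(8 + \left(-4 + 3\right) \left(4 \cdot 0 + 12\right)\right) - 155\right) = 1 \left(2 \left(- (0 + 12)\right) \left(8 - \left(0 + 12\right)\right) - 155\right) = 1 \left(2 \left(\left(-1\right) 12\right) \left(8 - 12\right) - 155\right) = 1 \left(2 \left(-12\right) \left(8 - 12\right) - 155\right) = 1 \left(2 \left(-12\right) \left(-4\right) - 155\right) = 1 \left(96 - 155\right) = 1 \left(-59\right) = -59$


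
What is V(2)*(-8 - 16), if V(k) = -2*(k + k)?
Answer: 192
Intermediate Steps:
V(k) = -4*k
V(2)*(-8 - 16) = (-4*2)*(-8 - 16) = -8*(-24) = 192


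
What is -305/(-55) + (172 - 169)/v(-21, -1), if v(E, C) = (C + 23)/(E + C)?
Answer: 28/11 ≈ 2.5455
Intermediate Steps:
v(E, C) = (23 + C)/(C + E)
-305/(-55) + (172 - 169)/v(-21, -1) = -305/(-55) + (172 - 169)/(((23 - 1)/(-1 - 21))) = -305*(-1/55) + 3/((22/(-22))) = 61/11 + 3/((-1/22*22)) = 61/11 + 3/(-1) = 61/11 + 3*(-1) = 61/11 - 3 = 28/11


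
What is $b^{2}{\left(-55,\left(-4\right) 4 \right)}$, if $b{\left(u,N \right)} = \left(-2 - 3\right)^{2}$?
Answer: $625$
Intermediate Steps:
$b{\left(u,N \right)} = 25$ ($b{\left(u,N \right)} = \left(-5\right)^{2} = 25$)
$b^{2}{\left(-55,\left(-4\right) 4 \right)} = 25^{2} = 625$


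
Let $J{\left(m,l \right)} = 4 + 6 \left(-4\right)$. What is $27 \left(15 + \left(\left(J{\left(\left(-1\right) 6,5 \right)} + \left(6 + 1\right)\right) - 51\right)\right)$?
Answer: $-1323$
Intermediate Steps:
$J{\left(m,l \right)} = -20$ ($J{\left(m,l \right)} = 4 - 24 = -20$)
$27 \left(15 + \left(\left(J{\left(\left(-1\right) 6,5 \right)} + \left(6 + 1\right)\right) - 51\right)\right) = 27 \left(15 + \left(\left(-20 + \left(6 + 1\right)\right) - 51\right)\right) = 27 \left(15 + \left(\left(-20 + 7\right) - 51\right)\right) = 27 \left(15 - 64\right) = 27 \left(-49\right) = -1323$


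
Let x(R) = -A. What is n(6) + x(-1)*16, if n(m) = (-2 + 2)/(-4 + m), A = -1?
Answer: 16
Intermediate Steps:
x(R) = 1 (x(R) = -1*(-1) = 1)
n(m) = 0 (n(m) = 0/(-4 + m) = 0)
n(6) + x(-1)*16 = 0 + 1*16 = 0 + 16 = 16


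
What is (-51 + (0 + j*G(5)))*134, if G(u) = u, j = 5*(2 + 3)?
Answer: 9916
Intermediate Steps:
j = 25 (j = 5*5 = 25)
(-51 + (0 + j*G(5)))*134 = (-51 + (0 + 25*5))*134 = (-51 + (0 + 125))*134 = (-51 + 125)*134 = 74*134 = 9916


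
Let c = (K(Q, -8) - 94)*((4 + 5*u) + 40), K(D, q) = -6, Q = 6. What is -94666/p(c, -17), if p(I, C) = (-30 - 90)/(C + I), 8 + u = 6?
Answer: -53912287/20 ≈ -2.6956e+6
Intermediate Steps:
u = -2 (u = -8 + 6 = -2)
c = -3400 (c = (-6 - 94)*((4 + 5*(-2)) + 40) = -100*((4 - 10) + 40) = -100*(-6 + 40) = -100*34 = -3400)
p(I, C) = -120/(C + I)
-94666/p(c, -17) = -94666/((-120/(-17 - 3400))) = -94666/((-120/(-3417))) = -94666/((-120*(-1/3417))) = -94666/40/1139 = -94666*1139/40 = -53912287/20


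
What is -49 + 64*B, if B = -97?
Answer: -6257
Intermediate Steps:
-49 + 64*B = -49 + 64*(-97) = -49 - 6208 = -6257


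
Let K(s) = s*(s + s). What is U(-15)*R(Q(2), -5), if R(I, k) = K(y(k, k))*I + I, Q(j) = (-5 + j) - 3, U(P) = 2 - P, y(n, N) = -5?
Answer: -5202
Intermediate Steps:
K(s) = 2*s² (K(s) = s*(2*s) = 2*s²)
Q(j) = -8 + j
R(I, k) = 51*I (R(I, k) = (2*(-5)²)*I + I = (2*25)*I + I = 50*I + I = 51*I)
U(-15)*R(Q(2), -5) = (2 - 1*(-15))*(51*(-8 + 2)) = (2 + 15)*(51*(-6)) = 17*(-306) = -5202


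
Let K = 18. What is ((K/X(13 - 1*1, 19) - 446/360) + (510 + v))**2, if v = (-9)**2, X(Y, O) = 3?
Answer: 11499774169/32400 ≈ 3.5493e+5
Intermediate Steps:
v = 81
((K/X(13 - 1*1, 19) - 446/360) + (510 + v))**2 = ((18/3 - 446/360) + (510 + 81))**2 = ((18*(1/3) - 446*1/360) + 591)**2 = ((6 - 223/180) + 591)**2 = (857/180 + 591)**2 = (107237/180)**2 = 11499774169/32400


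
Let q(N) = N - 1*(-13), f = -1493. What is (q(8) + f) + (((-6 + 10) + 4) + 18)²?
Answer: -796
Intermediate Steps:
q(N) = 13 + N (q(N) = N + 13 = 13 + N)
(q(8) + f) + (((-6 + 10) + 4) + 18)² = ((13 + 8) - 1493) + (((-6 + 10) + 4) + 18)² = (21 - 1493) + ((4 + 4) + 18)² = -1472 + (8 + 18)² = -1472 + 26² = -1472 + 676 = -796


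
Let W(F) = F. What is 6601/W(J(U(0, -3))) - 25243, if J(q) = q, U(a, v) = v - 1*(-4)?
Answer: -18642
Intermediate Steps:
U(a, v) = 4 + v (U(a, v) = v + 4 = 4 + v)
6601/W(J(U(0, -3))) - 25243 = 6601/(4 - 3) - 25243 = 6601/1 - 25243 = 6601*1 - 25243 = 6601 - 25243 = -18642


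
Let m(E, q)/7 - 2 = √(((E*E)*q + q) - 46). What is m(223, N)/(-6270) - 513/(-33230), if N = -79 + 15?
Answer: 275129/20835210 - 7*I*√3182766/6270 ≈ 0.013205 - 1.9917*I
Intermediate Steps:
N = -64
m(E, q) = 14 + 7*√(-46 + q + q*E²) (m(E, q) = 14 + 7*√(((E*E)*q + q) - 46) = 14 + 7*√((E²*q + q) - 46) = 14 + 7*√((q*E² + q) - 46) = 14 + 7*√((q + q*E²) - 46) = 14 + 7*√(-46 + q + q*E²))
m(223, N)/(-6270) - 513/(-33230) = (14 + 7*√(-46 - 64 - 64*223²))/(-6270) - 513/(-33230) = (14 + 7*√(-46 - 64 - 64*49729))*(-1/6270) - 513*(-1/33230) = (14 + 7*√(-46 - 64 - 3182656))*(-1/6270) + 513/33230 = (14 + 7*√(-3182766))*(-1/6270) + 513/33230 = (14 + 7*(I*√3182766))*(-1/6270) + 513/33230 = (14 + 7*I*√3182766)*(-1/6270) + 513/33230 = (-7/3135 - 7*I*√3182766/6270) + 513/33230 = 275129/20835210 - 7*I*√3182766/6270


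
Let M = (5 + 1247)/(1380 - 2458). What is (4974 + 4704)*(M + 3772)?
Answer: 19670360796/539 ≈ 3.6494e+7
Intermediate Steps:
M = -626/539 (M = 1252/(-1078) = 1252*(-1/1078) = -626/539 ≈ -1.1614)
(4974 + 4704)*(M + 3772) = (4974 + 4704)*(-626/539 + 3772) = 9678*(2032482/539) = 19670360796/539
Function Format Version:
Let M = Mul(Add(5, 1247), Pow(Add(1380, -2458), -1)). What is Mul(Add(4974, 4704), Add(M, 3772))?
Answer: Rational(19670360796, 539) ≈ 3.6494e+7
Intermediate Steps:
M = Rational(-626, 539) (M = Mul(1252, Pow(-1078, -1)) = Mul(1252, Rational(-1, 1078)) = Rational(-626, 539) ≈ -1.1614)
Mul(Add(4974, 4704), Add(M, 3772)) = Mul(Add(4974, 4704), Add(Rational(-626, 539), 3772)) = Mul(9678, Rational(2032482, 539)) = Rational(19670360796, 539)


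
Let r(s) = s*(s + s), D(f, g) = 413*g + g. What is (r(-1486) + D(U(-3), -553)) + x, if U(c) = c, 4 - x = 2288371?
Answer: 1899083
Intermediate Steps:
x = -2288367 (x = 4 - 1*2288371 = 4 - 2288371 = -2288367)
D(f, g) = 414*g
r(s) = 2*s² (r(s) = s*(2*s) = 2*s²)
(r(-1486) + D(U(-3), -553)) + x = (2*(-1486)² + 414*(-553)) - 2288367 = (2*2208196 - 228942) - 2288367 = (4416392 - 228942) - 2288367 = 4187450 - 2288367 = 1899083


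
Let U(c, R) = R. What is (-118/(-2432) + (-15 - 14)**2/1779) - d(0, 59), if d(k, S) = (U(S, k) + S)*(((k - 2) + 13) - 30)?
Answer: 2426146561/2163264 ≈ 1121.5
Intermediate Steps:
d(k, S) = (-19 + k)*(S + k) (d(k, S) = (k + S)*(((k - 2) + 13) - 30) = (S + k)*(((-2 + k) + 13) - 30) = (S + k)*((11 + k) - 30) = (S + k)*(-19 + k) = (-19 + k)*(S + k))
(-118/(-2432) + (-15 - 14)**2/1779) - d(0, 59) = (-118/(-2432) + (-15 - 14)**2/1779) - (0**2 - 19*59 - 19*0 + 59*0) = (-118*(-1/2432) + (-29)**2*(1/1779)) - (0 - 1121 + 0 + 0) = (59/1216 + 841*(1/1779)) - 1*(-1121) = (59/1216 + 841/1779) + 1121 = 1127617/2163264 + 1121 = 2426146561/2163264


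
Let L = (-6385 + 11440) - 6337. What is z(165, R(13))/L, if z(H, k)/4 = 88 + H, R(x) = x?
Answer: -506/641 ≈ -0.78939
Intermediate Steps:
z(H, k) = 352 + 4*H (z(H, k) = 4*(88 + H) = 352 + 4*H)
L = -1282 (L = 5055 - 6337 = -1282)
z(165, R(13))/L = (352 + 4*165)/(-1282) = (352 + 660)*(-1/1282) = 1012*(-1/1282) = -506/641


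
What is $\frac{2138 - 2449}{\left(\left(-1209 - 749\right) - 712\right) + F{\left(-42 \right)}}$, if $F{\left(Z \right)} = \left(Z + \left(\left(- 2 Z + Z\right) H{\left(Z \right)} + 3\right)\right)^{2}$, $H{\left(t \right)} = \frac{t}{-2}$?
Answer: $- \frac{311}{707979} \approx -0.00043928$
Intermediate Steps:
$H{\left(t \right)} = - \frac{t}{2}$ ($H{\left(t \right)} = t \left(- \frac{1}{2}\right) = - \frac{t}{2}$)
$F{\left(Z \right)} = \left(3 + Z + \frac{Z^{2}}{2}\right)^{2}$ ($F{\left(Z \right)} = \left(Z + \left(\left(- 2 Z + Z\right) \left(- \frac{Z}{2}\right) + 3\right)\right)^{2} = \left(Z + \left(- Z \left(- \frac{Z}{2}\right) + 3\right)\right)^{2} = \left(Z + \left(\frac{Z^{2}}{2} + 3\right)\right)^{2} = \left(Z + \left(3 + \frac{Z^{2}}{2}\right)\right)^{2} = \left(3 + Z + \frac{Z^{2}}{2}\right)^{2}$)
$\frac{2138 - 2449}{\left(\left(-1209 - 749\right) - 712\right) + F{\left(-42 \right)}} = \frac{2138 - 2449}{\left(\left(-1209 - 749\right) - 712\right) + \frac{\left(6 + \left(-42\right)^{2} + 2 \left(-42\right)\right)^{2}}{4}} = - \frac{311}{\left(-1958 - 712\right) + \frac{\left(6 + 1764 - 84\right)^{2}}{4}} = - \frac{311}{-2670 + \frac{1686^{2}}{4}} = - \frac{311}{-2670 + \frac{1}{4} \cdot 2842596} = - \frac{311}{-2670 + 710649} = - \frac{311}{707979}$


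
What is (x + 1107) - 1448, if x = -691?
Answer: -1032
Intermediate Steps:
(x + 1107) - 1448 = (-691 + 1107) - 1448 = 416 - 1448 = -1032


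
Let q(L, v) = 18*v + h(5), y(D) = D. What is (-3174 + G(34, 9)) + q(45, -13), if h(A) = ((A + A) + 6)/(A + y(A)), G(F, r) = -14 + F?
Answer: -16932/5 ≈ -3386.4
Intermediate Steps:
h(A) = (6 + 2*A)/(2*A) (h(A) = ((A + A) + 6)/(A + A) = (2*A + 6)/((2*A)) = (6 + 2*A)*(1/(2*A)) = (6 + 2*A)/(2*A))
q(L, v) = 8/5 + 18*v (q(L, v) = 18*v + (3 + 5)/5 = 18*v + (1/5)*8 = 18*v + 8/5 = 8/5 + 18*v)
(-3174 + G(34, 9)) + q(45, -13) = (-3174 + (-14 + 34)) + (8/5 + 18*(-13)) = (-3174 + 20) + (8/5 - 234) = -3154 - 1162/5 = -16932/5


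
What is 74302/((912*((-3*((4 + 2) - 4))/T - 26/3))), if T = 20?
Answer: -185755/20444 ≈ -9.0860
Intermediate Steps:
74302/((912*((-3*((4 + 2) - 4))/T - 26/3))) = 74302/((912*(-3*((4 + 2) - 4)/20 - 26/3))) = 74302/((912*(-3*(6 - 4)*(1/20) - 26*⅓))) = 74302/((912*(-3*2*(1/20) - 26/3))) = 74302/((912*(-6*1/20 - 26/3))) = 74302/((912*(-3/10 - 26/3))) = 74302/((912*(-269/30))) = 74302/(-40888/5) = 74302*(-5/40888) = -185755/20444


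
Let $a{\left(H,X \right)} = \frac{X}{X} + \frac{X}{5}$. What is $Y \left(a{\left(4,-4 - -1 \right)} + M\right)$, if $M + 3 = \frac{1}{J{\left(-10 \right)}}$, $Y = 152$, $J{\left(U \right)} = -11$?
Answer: $- \frac{22496}{55} \approx -409.02$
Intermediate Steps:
$a{\left(H,X \right)} = 1 + \frac{X}{5}$ ($a{\left(H,X \right)} = 1 + X \frac{1}{5} = 1 + \frac{X}{5}$)
$M = - \frac{34}{11}$ ($M = -3 + \frac{1}{-11} = -3 - \frac{1}{11} = - \frac{34}{11} \approx -3.0909$)
$Y \left(a{\left(4,-4 - -1 \right)} + M\right) = 152 \left(\left(1 + \frac{-4 - -1}{5}\right) - \frac{34}{11}\right) = 152 \left(\left(1 + \frac{-4 + 1}{5}\right) - \frac{34}{11}\right) = 152 \left(\left(1 + \frac{1}{5} \left(-3\right)\right) - \frac{34}{11}\right) = 152 \left(\left(1 - \frac{3}{5}\right) - \frac{34}{11}\right) = 152 \left(\frac{2}{5} - \frac{34}{11}\right) = 152 \left(- \frac{148}{55}\right) = - \frac{22496}{55}$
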